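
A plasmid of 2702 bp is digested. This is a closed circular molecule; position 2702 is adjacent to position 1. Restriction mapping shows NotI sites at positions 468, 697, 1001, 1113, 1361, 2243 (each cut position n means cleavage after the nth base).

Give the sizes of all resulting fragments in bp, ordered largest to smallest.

927, 882, 304, 248, 229, 112 bp

Circular molecule, 6 cuts → 6 fragments:
  697 − 468 = 229 bp
  1001 − 697 = 304 bp
  1113 − 1001 = 112 bp
  1361 − 1113 = 248 bp
  2243 − 1361 = 882 bp
  wrap: 2702 − 2243 + 468 = 927 bp
Sorted largest to smallest: 927, 882, 304, 248, 229, 112 bp.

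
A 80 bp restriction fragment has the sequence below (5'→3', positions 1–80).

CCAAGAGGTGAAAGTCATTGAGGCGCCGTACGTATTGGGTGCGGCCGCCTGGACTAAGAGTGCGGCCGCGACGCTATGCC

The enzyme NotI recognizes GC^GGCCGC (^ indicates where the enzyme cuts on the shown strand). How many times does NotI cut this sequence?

2

GCGGCCGC occurs starting at positions 41, 62.
NotI cuts at 2 sites.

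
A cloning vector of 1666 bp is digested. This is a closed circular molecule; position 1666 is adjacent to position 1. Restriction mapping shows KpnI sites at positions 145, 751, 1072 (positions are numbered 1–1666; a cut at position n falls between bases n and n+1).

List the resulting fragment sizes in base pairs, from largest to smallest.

739, 606, 321 bp

Circular molecule, 3 cuts → 3 fragments:
  751 − 145 = 606 bp
  1072 − 751 = 321 bp
  wrap: 1666 − 1072 + 145 = 739 bp
Sorted largest to smallest: 739, 606, 321 bp.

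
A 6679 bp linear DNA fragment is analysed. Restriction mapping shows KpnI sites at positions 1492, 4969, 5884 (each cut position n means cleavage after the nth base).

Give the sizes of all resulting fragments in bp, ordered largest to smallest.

3477, 1492, 915, 795 bp

Linear molecule, 3 cuts → 4 fragments:
  1492 − 0 = 1492 bp
  4969 − 1492 = 3477 bp
  5884 − 4969 = 915 bp
  6679 − 5884 = 795 bp
Sorted largest to smallest: 3477, 1492, 915, 795 bp.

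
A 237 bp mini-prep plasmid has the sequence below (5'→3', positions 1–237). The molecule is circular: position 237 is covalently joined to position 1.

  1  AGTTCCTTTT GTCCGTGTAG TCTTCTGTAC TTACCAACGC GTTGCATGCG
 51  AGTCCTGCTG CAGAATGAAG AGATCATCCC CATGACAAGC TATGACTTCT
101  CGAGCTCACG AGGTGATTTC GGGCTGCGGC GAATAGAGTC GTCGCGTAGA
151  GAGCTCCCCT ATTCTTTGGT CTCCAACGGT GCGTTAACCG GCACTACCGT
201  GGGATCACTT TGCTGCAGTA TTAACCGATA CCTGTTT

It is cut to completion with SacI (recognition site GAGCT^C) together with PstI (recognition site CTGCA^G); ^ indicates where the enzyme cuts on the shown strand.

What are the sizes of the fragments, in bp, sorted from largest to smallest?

82, 62, 49, 44 bp

SacI sites (GAGCTC) start at positions 102, 151.
SacI cuts after base 5 of each site (before the last base), so after positions 106, 155.
PstI sites (CTGCAG) start at positions 58, 213.
PstI cuts after base 5 of each site (before the last base), so after positions 62, 217.
Combined cut positions: 62, 106, 155, 217.
Circular molecule, 4 cuts → 4 fragments:
  63–106 → 44 bp
  107–155 → 49 bp
  156–217 → 62 bp
  218–237 then 1–62 → 20 + 62 = 82 bp
Sorted largest to smallest: 82, 62, 49, 44 bp.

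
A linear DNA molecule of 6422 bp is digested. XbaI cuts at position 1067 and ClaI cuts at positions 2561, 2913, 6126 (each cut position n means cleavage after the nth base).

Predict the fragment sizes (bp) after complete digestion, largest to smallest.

Combined cut positions (sorted): 1067, 2561, 2913, 6126.
Linear molecule, 4 cuts → 5 fragments:
  1067 − 0 = 1067 bp
  2561 − 1067 = 1494 bp
  2913 − 2561 = 352 bp
  6126 − 2913 = 3213 bp
  6422 − 6126 = 296 bp
Sorted largest to smallest: 3213, 1494, 1067, 352, 296 bp.

3213, 1494, 1067, 352, 296 bp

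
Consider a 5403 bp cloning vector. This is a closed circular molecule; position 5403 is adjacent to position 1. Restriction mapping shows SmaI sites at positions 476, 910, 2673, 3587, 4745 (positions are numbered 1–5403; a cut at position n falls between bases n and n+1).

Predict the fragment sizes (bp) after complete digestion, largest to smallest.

Circular molecule, 5 cuts → 5 fragments:
  910 − 476 = 434 bp
  2673 − 910 = 1763 bp
  3587 − 2673 = 914 bp
  4745 − 3587 = 1158 bp
  wrap: 5403 − 4745 + 476 = 1134 bp
Sorted largest to smallest: 1763, 1158, 1134, 914, 434 bp.

1763, 1158, 1134, 914, 434 bp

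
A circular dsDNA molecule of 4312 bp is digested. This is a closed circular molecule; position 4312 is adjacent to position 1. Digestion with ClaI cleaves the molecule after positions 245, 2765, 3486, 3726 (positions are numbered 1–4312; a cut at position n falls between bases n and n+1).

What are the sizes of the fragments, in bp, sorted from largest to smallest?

2520, 831, 721, 240 bp

Circular molecule, 4 cuts → 4 fragments:
  2765 − 245 = 2520 bp
  3486 − 2765 = 721 bp
  3726 − 3486 = 240 bp
  wrap: 4312 − 3726 + 245 = 831 bp
Sorted largest to smallest: 2520, 831, 721, 240 bp.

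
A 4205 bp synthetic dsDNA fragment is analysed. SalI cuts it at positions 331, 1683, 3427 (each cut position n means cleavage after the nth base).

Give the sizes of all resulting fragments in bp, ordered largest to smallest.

Linear molecule, 3 cuts → 4 fragments:
  331 − 0 = 331 bp
  1683 − 331 = 1352 bp
  3427 − 1683 = 1744 bp
  4205 − 3427 = 778 bp
Sorted largest to smallest: 1744, 1352, 778, 331 bp.

1744, 1352, 778, 331 bp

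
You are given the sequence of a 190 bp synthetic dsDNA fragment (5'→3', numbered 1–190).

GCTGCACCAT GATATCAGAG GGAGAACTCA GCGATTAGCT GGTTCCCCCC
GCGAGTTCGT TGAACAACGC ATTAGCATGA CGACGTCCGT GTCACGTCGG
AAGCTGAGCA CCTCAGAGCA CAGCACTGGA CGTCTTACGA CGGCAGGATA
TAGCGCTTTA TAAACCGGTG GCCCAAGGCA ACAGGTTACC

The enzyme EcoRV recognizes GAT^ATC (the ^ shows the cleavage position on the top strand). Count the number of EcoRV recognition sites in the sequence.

1

GATATC occurs starting at position 11.
EcoRV cuts at 1 site.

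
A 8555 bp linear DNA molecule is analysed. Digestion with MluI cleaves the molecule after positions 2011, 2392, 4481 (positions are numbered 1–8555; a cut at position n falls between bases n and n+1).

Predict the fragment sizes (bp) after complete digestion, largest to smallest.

Linear molecule, 3 cuts → 4 fragments:
  2011 − 0 = 2011 bp
  2392 − 2011 = 381 bp
  4481 − 2392 = 2089 bp
  8555 − 4481 = 4074 bp
Sorted largest to smallest: 4074, 2089, 2011, 381 bp.

4074, 2089, 2011, 381 bp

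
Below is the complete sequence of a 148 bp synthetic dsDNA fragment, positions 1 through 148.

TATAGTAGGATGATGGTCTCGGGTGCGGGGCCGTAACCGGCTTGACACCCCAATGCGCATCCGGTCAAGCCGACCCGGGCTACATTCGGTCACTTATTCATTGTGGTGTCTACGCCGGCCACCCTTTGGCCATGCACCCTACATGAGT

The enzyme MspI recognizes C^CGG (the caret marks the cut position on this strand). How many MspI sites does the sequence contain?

4

CCGG occurs starting at positions 37, 61, 75, 115.
MspI cuts at 4 sites.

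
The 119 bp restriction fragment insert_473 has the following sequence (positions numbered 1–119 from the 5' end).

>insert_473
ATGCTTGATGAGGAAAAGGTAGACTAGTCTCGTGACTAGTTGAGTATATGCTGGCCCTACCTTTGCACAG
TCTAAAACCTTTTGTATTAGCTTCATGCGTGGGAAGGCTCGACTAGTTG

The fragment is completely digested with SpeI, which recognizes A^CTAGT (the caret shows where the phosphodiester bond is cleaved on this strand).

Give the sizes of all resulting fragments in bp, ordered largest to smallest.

77, 23, 12, 7 bp

SpeI sites (ACTAGT) start at positions 23, 35, 112.
SpeI cuts after the first base of each site, so after positions 23, 35, 112.
Linear molecule, 3 cuts → 4 fragments:
  1–23 → 23 bp
  24–35 → 12 bp
  36–112 → 77 bp
  113–119 → 7 bp
Sorted largest to smallest: 77, 23, 12, 7 bp.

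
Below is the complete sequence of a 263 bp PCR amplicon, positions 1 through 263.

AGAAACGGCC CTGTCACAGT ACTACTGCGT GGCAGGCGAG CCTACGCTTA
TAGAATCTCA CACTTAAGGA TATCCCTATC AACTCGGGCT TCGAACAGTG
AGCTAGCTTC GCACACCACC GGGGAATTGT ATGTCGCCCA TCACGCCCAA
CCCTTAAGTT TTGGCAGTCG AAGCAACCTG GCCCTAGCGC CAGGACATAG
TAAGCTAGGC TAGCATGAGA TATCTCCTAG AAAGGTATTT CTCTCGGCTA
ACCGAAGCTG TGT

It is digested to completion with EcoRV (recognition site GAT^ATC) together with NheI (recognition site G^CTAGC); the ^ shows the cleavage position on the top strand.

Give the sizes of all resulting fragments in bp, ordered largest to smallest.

107, 71, 42, 31, 12 bp

EcoRV sites (GATATC) start at positions 69, 219.
EcoRV cuts after base 3 of each site, so after positions 71, 221.
NheI sites (GCTAGC) start at positions 102, 209.
NheI cuts after the first base of each site, so after positions 102, 209.
Combined cut positions: 71, 102, 209, 221.
Linear molecule, 4 cuts → 5 fragments:
  1–71 → 71 bp
  72–102 → 31 bp
  103–209 → 107 bp
  210–221 → 12 bp
  222–263 → 42 bp
Sorted largest to smallest: 107, 71, 42, 31, 12 bp.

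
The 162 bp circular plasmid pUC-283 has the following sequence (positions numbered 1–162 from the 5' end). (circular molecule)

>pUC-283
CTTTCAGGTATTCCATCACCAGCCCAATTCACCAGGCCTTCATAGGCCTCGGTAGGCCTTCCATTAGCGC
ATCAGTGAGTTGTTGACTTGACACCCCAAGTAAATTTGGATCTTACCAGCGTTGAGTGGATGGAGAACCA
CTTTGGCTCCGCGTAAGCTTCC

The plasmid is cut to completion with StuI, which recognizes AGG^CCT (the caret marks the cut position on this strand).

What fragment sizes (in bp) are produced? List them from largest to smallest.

142, 10, 10 bp

StuI sites (AGGCCT) start at positions 34, 44, 54.
StuI cuts after base 3 of each site, so after positions 36, 46, 56.
Circular molecule, 3 cuts → 3 fragments:
  37–46 → 10 bp
  47–56 → 10 bp
  57–162 then 1–36 → 106 + 36 = 142 bp
Sorted largest to smallest: 142, 10, 10 bp.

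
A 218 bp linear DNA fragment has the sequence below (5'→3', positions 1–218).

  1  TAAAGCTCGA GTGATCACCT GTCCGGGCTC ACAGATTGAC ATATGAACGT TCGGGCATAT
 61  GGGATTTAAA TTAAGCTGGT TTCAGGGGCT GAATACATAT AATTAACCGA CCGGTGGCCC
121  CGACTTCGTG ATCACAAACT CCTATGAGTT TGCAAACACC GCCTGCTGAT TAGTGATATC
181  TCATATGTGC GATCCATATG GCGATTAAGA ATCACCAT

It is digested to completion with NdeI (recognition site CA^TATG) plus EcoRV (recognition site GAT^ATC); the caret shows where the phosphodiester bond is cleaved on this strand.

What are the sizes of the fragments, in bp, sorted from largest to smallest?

NdeI sites (CATATG) start at positions 40, 56, 182, 195.
NdeI cuts after base 2 of each site, so after positions 41, 57, 183, 196.
The EcoRV site (GATATC) starts at position 175.
EcoRV cuts after base 3 of each site, so after position 177.
Combined cut positions: 41, 57, 177, 183, 196.
Linear molecule, 5 cuts → 6 fragments:
  1–41 → 41 bp
  42–57 → 16 bp
  58–177 → 120 bp
  178–183 → 6 bp
  184–196 → 13 bp
  197–218 → 22 bp
Sorted largest to smallest: 120, 41, 22, 16, 13, 6 bp.

120, 41, 22, 16, 13, 6 bp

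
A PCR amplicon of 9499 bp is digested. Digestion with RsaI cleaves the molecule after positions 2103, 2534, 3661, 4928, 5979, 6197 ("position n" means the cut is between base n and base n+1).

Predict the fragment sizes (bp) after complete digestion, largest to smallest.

Linear molecule, 6 cuts → 7 fragments:
  2103 − 0 = 2103 bp
  2534 − 2103 = 431 bp
  3661 − 2534 = 1127 bp
  4928 − 3661 = 1267 bp
  5979 − 4928 = 1051 bp
  6197 − 5979 = 218 bp
  9499 − 6197 = 3302 bp
Sorted largest to smallest: 3302, 2103, 1267, 1127, 1051, 431, 218 bp.

3302, 2103, 1267, 1127, 1051, 431, 218 bp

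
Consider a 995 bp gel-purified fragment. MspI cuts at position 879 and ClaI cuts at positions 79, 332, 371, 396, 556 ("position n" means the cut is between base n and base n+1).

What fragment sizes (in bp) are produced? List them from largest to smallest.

Combined cut positions (sorted): 79, 332, 371, 396, 556, 879.
Linear molecule, 6 cuts → 7 fragments:
  79 − 0 = 79 bp
  332 − 79 = 253 bp
  371 − 332 = 39 bp
  396 − 371 = 25 bp
  556 − 396 = 160 bp
  879 − 556 = 323 bp
  995 − 879 = 116 bp
Sorted largest to smallest: 323, 253, 160, 116, 79, 39, 25 bp.

323, 253, 160, 116, 79, 39, 25 bp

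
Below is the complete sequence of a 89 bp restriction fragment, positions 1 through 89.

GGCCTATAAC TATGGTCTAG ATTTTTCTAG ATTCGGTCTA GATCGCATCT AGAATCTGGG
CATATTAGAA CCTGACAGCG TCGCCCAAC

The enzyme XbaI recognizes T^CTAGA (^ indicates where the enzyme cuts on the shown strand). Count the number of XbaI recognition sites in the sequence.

TCTAGA occurs starting at positions 16, 26, 37, 48.
XbaI cuts at 4 sites.

4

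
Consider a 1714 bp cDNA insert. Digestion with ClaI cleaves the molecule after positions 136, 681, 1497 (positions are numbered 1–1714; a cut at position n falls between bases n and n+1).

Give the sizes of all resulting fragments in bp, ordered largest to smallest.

Linear molecule, 3 cuts → 4 fragments:
  136 − 0 = 136 bp
  681 − 136 = 545 bp
  1497 − 681 = 816 bp
  1714 − 1497 = 217 bp
Sorted largest to smallest: 816, 545, 217, 136 bp.

816, 545, 217, 136 bp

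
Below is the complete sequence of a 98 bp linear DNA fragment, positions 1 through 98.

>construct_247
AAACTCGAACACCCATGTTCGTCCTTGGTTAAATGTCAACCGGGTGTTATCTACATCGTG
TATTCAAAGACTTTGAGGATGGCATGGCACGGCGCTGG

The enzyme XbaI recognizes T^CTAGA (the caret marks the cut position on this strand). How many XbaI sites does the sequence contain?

0

No occurrence of TCTAGA is present in the sequence.
XbaI does not cut: 0 sites.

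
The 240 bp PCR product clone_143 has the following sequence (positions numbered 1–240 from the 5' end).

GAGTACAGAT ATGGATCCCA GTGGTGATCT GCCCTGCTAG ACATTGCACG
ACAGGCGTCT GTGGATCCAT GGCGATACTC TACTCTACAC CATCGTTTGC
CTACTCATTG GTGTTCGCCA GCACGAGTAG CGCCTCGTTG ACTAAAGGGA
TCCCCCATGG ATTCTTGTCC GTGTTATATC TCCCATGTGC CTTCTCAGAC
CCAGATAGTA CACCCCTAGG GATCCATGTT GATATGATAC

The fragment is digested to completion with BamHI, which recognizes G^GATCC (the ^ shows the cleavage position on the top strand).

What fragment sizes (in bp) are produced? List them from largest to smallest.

85, 72, 50, 20, 13 bp

BamHI sites (GGATCC) start at positions 13, 63, 148, 220.
BamHI cuts after the first base of each site, so after positions 13, 63, 148, 220.
Linear molecule, 4 cuts → 5 fragments:
  1–13 → 13 bp
  14–63 → 50 bp
  64–148 → 85 bp
  149–220 → 72 bp
  221–240 → 20 bp
Sorted largest to smallest: 85, 72, 50, 20, 13 bp.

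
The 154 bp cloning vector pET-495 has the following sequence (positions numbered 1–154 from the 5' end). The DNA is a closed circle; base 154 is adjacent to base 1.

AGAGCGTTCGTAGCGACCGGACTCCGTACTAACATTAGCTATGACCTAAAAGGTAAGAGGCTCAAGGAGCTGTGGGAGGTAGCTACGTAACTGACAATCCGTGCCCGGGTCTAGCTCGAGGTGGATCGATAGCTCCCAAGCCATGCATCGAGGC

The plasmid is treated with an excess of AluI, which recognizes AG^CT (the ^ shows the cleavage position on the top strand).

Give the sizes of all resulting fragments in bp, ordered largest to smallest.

AluI sites (AGCT) start at positions 37, 68, 81, 113, 131.
AluI cuts after base 2 of each site, so after positions 38, 69, 82, 114, 132.
Circular molecule, 5 cuts → 5 fragments:
  39–69 → 31 bp
  70–82 → 13 bp
  83–114 → 32 bp
  115–132 → 18 bp
  133–154 then 1–38 → 22 + 38 = 60 bp
Sorted largest to smallest: 60, 32, 31, 18, 13 bp.

60, 32, 31, 18, 13 bp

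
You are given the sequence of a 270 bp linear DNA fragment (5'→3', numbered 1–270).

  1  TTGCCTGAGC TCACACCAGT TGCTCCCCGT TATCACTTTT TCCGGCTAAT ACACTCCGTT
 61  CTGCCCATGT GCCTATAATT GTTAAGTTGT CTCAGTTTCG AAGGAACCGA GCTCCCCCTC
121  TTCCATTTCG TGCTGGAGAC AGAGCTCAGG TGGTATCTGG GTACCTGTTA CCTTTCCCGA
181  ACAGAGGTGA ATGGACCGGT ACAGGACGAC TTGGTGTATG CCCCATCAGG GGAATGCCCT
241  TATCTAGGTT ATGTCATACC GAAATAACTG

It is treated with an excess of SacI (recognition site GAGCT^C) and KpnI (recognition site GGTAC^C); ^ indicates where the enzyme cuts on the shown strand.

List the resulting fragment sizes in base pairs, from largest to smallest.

SacI sites (GAGCTC) start at positions 7, 109, 142.
SacI cuts after base 5 of each site (before the last base), so after positions 11, 113, 146.
The KpnI site (GGTACC) starts at position 160.
KpnI cuts after base 5 of each site (before the last base), so after position 164.
Combined cut positions: 11, 113, 146, 164.
Linear molecule, 4 cuts → 5 fragments:
  1–11 → 11 bp
  12–113 → 102 bp
  114–146 → 33 bp
  147–164 → 18 bp
  165–270 → 106 bp
Sorted largest to smallest: 106, 102, 33, 18, 11 bp.

106, 102, 33, 18, 11 bp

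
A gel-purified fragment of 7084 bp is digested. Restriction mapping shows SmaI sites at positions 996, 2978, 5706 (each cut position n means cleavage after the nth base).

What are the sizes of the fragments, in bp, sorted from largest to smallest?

Linear molecule, 3 cuts → 4 fragments:
  996 − 0 = 996 bp
  2978 − 996 = 1982 bp
  5706 − 2978 = 2728 bp
  7084 − 5706 = 1378 bp
Sorted largest to smallest: 2728, 1982, 1378, 996 bp.

2728, 1982, 1378, 996 bp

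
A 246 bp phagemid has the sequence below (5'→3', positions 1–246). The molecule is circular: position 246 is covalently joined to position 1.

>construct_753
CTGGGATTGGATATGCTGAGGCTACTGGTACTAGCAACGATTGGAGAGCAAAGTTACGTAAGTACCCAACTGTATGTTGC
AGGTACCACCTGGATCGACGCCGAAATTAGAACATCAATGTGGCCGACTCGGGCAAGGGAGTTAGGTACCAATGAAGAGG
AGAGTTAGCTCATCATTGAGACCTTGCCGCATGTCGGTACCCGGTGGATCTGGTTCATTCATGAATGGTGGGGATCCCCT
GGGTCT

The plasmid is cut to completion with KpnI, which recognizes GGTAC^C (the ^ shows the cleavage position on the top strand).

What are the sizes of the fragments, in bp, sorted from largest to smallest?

132, 63, 51 bp

KpnI sites (GGTACC) start at positions 82, 145, 196.
KpnI cuts after base 5 of each site (before the last base), so after positions 86, 149, 200.
Circular molecule, 3 cuts → 3 fragments:
  87–149 → 63 bp
  150–200 → 51 bp
  201–246 then 1–86 → 46 + 86 = 132 bp
Sorted largest to smallest: 132, 63, 51 bp.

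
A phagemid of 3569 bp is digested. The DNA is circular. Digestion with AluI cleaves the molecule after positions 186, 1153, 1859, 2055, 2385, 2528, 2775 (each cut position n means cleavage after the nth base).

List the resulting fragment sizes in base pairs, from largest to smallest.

Circular molecule, 7 cuts → 7 fragments:
  1153 − 186 = 967 bp
  1859 − 1153 = 706 bp
  2055 − 1859 = 196 bp
  2385 − 2055 = 330 bp
  2528 − 2385 = 143 bp
  2775 − 2528 = 247 bp
  wrap: 3569 − 2775 + 186 = 980 bp
Sorted largest to smallest: 980, 967, 706, 330, 247, 196, 143 bp.

980, 967, 706, 330, 247, 196, 143 bp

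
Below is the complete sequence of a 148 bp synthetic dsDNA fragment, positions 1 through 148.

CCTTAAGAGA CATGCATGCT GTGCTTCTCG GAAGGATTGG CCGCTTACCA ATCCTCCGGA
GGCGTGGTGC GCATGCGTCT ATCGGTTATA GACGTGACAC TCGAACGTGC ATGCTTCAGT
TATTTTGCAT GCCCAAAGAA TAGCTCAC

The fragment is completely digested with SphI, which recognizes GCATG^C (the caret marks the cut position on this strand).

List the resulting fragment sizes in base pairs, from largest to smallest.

SphI sites (GCATGC) start at positions 14, 71, 109, 127.
SphI cuts after base 5 of each site (before the last base), so after positions 18, 75, 113, 131.
Linear molecule, 4 cuts → 5 fragments:
  1–18 → 18 bp
  19–75 → 57 bp
  76–113 → 38 bp
  114–131 → 18 bp
  132–148 → 17 bp
Sorted largest to smallest: 57, 38, 18, 18, 17 bp.

57, 38, 18, 18, 17 bp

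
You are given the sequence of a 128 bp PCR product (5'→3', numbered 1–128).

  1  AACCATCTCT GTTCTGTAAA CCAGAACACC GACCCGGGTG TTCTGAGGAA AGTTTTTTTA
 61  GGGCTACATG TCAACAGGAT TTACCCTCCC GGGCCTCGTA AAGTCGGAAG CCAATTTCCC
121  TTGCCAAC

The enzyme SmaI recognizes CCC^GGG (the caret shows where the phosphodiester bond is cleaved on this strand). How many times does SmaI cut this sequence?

CCCGGG occurs starting at positions 33, 88.
SmaI cuts at 2 sites.

2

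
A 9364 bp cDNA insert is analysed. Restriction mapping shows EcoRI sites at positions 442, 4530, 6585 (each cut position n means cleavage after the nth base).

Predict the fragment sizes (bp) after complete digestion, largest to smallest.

4088, 2779, 2055, 442 bp

Linear molecule, 3 cuts → 4 fragments:
  442 − 0 = 442 bp
  4530 − 442 = 4088 bp
  6585 − 4530 = 2055 bp
  9364 − 6585 = 2779 bp
Sorted largest to smallest: 4088, 2779, 2055, 442 bp.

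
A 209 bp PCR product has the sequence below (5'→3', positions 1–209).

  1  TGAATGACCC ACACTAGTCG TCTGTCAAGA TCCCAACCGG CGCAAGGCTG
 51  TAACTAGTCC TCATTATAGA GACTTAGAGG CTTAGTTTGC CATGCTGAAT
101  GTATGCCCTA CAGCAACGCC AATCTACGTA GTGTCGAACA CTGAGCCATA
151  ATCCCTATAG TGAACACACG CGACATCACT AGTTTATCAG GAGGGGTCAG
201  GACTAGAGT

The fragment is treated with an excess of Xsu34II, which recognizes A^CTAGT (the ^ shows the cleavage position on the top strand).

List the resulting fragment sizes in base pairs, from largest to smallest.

125, 40, 31, 13 bp

Xsu34II sites (ACTAGT) start at positions 13, 53, 178.
Xsu34II cuts after the first base of each site, so after positions 13, 53, 178.
Linear molecule, 3 cuts → 4 fragments:
  1–13 → 13 bp
  14–53 → 40 bp
  54–178 → 125 bp
  179–209 → 31 bp
Sorted largest to smallest: 125, 40, 31, 13 bp.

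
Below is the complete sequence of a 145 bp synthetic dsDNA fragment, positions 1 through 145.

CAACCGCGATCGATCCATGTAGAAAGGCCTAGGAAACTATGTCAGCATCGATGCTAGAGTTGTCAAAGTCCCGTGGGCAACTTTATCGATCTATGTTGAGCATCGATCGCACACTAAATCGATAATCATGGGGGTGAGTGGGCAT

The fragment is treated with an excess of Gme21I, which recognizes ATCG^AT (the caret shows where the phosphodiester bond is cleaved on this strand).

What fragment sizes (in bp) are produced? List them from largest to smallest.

38, 38, 24, 17, 16, 12 bp

Gme21I sites (ATCGAT) start at positions 9, 47, 85, 102, 118.
Gme21I cuts after base 4 of each site, so after positions 12, 50, 88, 105, 121.
Linear molecule, 5 cuts → 6 fragments:
  1–12 → 12 bp
  13–50 → 38 bp
  51–88 → 38 bp
  89–105 → 17 bp
  106–121 → 16 bp
  122–145 → 24 bp
Sorted largest to smallest: 38, 38, 24, 17, 16, 12 bp.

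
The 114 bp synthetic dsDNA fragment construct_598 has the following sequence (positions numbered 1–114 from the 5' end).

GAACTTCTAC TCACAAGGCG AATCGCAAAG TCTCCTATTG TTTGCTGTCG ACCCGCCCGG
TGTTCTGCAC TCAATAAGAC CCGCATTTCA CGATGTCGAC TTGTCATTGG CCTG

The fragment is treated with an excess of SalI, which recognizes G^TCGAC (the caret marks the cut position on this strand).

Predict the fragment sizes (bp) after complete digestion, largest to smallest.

48, 47, 19 bp

SalI sites (GTCGAC) start at positions 47, 95.
SalI cuts after the first base of each site, so after positions 47, 95.
Linear molecule, 2 cuts → 3 fragments:
  1–47 → 47 bp
  48–95 → 48 bp
  96–114 → 19 bp
Sorted largest to smallest: 48, 47, 19 bp.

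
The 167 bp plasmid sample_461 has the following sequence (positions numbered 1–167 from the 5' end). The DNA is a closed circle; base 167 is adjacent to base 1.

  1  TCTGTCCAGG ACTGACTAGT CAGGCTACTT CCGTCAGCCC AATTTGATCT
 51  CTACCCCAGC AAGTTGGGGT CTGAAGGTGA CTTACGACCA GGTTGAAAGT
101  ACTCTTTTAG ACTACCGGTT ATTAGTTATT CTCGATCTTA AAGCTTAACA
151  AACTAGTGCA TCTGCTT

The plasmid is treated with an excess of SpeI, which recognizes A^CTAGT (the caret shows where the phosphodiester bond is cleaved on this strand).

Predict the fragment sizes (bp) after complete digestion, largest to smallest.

SpeI sites (ACTAGT) start at positions 15, 152.
SpeI cuts after the first base of each site, so after positions 15, 152.
Circular molecule, 2 cuts → 2 fragments:
  16–152 → 137 bp
  153–167 then 1–15 → 15 + 15 = 30 bp
Sorted largest to smallest: 137, 30 bp.

137, 30 bp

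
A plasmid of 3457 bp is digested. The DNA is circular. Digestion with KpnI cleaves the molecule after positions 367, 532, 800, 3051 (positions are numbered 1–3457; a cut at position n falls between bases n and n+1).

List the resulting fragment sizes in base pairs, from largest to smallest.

Circular molecule, 4 cuts → 4 fragments:
  532 − 367 = 165 bp
  800 − 532 = 268 bp
  3051 − 800 = 2251 bp
  wrap: 3457 − 3051 + 367 = 773 bp
Sorted largest to smallest: 2251, 773, 268, 165 bp.

2251, 773, 268, 165 bp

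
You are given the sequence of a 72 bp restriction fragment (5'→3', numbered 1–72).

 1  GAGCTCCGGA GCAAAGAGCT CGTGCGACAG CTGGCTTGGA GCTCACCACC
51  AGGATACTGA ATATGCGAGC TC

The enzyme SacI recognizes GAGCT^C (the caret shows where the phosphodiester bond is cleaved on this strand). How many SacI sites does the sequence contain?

GAGCTC occurs starting at positions 1, 16, 39, 67.
SacI cuts at 4 sites.

4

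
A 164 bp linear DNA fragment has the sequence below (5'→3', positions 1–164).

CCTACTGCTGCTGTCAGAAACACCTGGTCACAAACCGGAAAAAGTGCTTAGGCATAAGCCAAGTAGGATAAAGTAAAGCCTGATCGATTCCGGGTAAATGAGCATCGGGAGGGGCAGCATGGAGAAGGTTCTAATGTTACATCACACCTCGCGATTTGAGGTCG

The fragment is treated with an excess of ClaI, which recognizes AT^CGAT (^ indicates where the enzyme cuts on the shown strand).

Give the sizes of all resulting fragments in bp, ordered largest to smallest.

The ClaI site (ATCGAT) starts at position 83.
ClaI cuts after base 2 of each site, so after position 84.
Linear molecule, 1 cut → 2 fragments:
  1–84 → 84 bp
  85–164 → 80 bp
Sorted largest to smallest: 84, 80 bp.

84, 80 bp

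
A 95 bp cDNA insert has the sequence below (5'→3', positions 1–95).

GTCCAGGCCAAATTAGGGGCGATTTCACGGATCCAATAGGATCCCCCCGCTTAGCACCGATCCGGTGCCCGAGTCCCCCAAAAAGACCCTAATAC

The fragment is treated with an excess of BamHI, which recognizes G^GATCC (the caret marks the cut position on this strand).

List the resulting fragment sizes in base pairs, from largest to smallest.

56, 29, 10 bp

BamHI sites (GGATCC) start at positions 29, 39.
BamHI cuts after the first base of each site, so after positions 29, 39.
Linear molecule, 2 cuts → 3 fragments:
  1–29 → 29 bp
  30–39 → 10 bp
  40–95 → 56 bp
Sorted largest to smallest: 56, 29, 10 bp.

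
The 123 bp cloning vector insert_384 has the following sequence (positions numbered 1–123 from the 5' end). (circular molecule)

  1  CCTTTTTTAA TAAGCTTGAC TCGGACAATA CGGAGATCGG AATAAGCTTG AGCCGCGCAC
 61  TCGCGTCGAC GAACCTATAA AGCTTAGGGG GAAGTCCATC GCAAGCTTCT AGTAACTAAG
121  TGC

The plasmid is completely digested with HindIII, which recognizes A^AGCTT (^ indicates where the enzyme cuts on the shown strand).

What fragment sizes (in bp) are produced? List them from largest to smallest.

HindIII sites (AAGCTT) start at positions 12, 44, 80, 103.
HindIII cuts after the first base of each site, so after positions 12, 44, 80, 103.
Circular molecule, 4 cuts → 4 fragments:
  13–44 → 32 bp
  45–80 → 36 bp
  81–103 → 23 bp
  104–123 then 1–12 → 20 + 12 = 32 bp
Sorted largest to smallest: 36, 32, 32, 23 bp.

36, 32, 32, 23 bp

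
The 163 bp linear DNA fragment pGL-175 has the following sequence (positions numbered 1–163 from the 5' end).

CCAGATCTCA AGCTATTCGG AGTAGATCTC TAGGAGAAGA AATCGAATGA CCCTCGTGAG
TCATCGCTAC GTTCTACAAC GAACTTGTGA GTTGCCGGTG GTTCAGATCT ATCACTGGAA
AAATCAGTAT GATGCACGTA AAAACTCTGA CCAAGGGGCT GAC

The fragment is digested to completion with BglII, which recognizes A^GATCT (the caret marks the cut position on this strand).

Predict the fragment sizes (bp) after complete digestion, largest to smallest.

BglII sites (AGATCT) start at positions 3, 24, 105.
BglII cuts after the first base of each site, so after positions 3, 24, 105.
Linear molecule, 3 cuts → 4 fragments:
  1–3 → 3 bp
  4–24 → 21 bp
  25–105 → 81 bp
  106–163 → 58 bp
Sorted largest to smallest: 81, 58, 21, 3 bp.

81, 58, 21, 3 bp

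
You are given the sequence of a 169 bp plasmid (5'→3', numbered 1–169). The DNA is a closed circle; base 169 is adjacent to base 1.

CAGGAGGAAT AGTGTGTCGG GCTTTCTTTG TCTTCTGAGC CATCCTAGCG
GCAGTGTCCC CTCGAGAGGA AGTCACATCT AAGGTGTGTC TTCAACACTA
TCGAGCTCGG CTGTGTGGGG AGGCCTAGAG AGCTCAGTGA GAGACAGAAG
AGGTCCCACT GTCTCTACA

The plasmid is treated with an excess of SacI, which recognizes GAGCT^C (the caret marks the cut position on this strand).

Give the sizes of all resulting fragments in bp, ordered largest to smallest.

SacI sites (GAGCTC) start at positions 103, 130.
SacI cuts after base 5 of each site (before the last base), so after positions 107, 134.
Circular molecule, 2 cuts → 2 fragments:
  108–134 → 27 bp
  135–169 then 1–107 → 35 + 107 = 142 bp
Sorted largest to smallest: 142, 27 bp.

142, 27 bp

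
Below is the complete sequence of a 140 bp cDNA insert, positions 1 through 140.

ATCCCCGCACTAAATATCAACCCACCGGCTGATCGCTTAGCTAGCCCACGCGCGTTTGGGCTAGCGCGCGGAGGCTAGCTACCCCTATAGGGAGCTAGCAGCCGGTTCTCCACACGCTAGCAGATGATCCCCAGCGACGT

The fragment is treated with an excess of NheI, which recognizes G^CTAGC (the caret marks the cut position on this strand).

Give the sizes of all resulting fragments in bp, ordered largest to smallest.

40, 24, 22, 20, 20, 14 bp

NheI sites (GCTAGC) start at positions 40, 60, 74, 94, 116.
NheI cuts after the first base of each site, so after positions 40, 60, 74, 94, 116.
Linear molecule, 5 cuts → 6 fragments:
  1–40 → 40 bp
  41–60 → 20 bp
  61–74 → 14 bp
  75–94 → 20 bp
  95–116 → 22 bp
  117–140 → 24 bp
Sorted largest to smallest: 40, 24, 22, 20, 20, 14 bp.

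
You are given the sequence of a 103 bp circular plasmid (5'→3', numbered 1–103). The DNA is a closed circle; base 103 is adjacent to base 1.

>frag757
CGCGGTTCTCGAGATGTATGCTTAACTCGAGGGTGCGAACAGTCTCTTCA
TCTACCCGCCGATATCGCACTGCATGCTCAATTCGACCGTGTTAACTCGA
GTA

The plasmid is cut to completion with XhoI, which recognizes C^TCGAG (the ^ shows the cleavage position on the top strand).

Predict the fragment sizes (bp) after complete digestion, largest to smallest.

70, 18, 15 bp

XhoI sites (CTCGAG) start at positions 8, 26, 96.
XhoI cuts after the first base of each site, so after positions 8, 26, 96.
Circular molecule, 3 cuts → 3 fragments:
  9–26 → 18 bp
  27–96 → 70 bp
  97–103 then 1–8 → 7 + 8 = 15 bp
Sorted largest to smallest: 70, 18, 15 bp.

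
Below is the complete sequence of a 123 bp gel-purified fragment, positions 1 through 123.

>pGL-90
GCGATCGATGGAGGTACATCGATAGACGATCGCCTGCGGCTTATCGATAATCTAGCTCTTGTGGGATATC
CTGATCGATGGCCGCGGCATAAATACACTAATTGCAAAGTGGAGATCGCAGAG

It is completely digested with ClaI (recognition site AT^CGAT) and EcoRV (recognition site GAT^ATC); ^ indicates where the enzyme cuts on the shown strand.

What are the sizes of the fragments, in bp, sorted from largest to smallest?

ClaI sites (ATCGAT) start at positions 4, 18, 43, 74.
ClaI cuts after base 2 of each site, so after positions 5, 19, 44, 75.
The EcoRV site (GATATC) starts at position 65.
EcoRV cuts after base 3 of each site, so after position 67.
Combined cut positions: 5, 19, 44, 67, 75.
Linear molecule, 5 cuts → 6 fragments:
  1–5 → 5 bp
  6–19 → 14 bp
  20–44 → 25 bp
  45–67 → 23 bp
  68–75 → 8 bp
  76–123 → 48 bp
Sorted largest to smallest: 48, 25, 23, 14, 8, 5 bp.

48, 25, 23, 14, 8, 5 bp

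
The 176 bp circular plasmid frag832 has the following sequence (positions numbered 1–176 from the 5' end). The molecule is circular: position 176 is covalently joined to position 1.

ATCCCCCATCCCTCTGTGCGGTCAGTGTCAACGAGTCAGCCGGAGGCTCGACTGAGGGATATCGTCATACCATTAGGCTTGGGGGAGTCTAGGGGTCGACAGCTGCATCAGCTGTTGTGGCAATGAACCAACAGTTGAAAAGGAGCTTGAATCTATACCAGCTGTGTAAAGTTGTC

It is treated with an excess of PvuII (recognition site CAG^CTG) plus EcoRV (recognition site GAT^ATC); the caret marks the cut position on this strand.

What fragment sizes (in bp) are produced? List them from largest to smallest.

PvuII sites (CAGCTG) start at positions 100, 109, 159.
PvuII cuts after base 3 of each site, so after positions 102, 111, 161.
The EcoRV site (GATATC) starts at position 58.
EcoRV cuts after base 3 of each site, so after position 60.
Combined cut positions: 60, 102, 111, 161.
Circular molecule, 4 cuts → 4 fragments:
  61–102 → 42 bp
  103–111 → 9 bp
  112–161 → 50 bp
  162–176 then 1–60 → 15 + 60 = 75 bp
Sorted largest to smallest: 75, 50, 42, 9 bp.

75, 50, 42, 9 bp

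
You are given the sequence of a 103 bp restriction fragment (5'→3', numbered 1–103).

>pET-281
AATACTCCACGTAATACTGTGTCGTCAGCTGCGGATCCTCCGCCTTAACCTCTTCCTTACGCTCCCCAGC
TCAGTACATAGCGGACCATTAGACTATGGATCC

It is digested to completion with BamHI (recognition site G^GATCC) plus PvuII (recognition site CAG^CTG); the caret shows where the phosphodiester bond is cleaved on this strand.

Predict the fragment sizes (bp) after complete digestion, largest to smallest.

BamHI sites (GGATCC) start at positions 33, 98.
BamHI cuts after the first base of each site, so after positions 33, 98.
The PvuII site (CAGCTG) starts at position 26.
PvuII cuts after base 3 of each site, so after position 28.
Combined cut positions: 28, 33, 98.
Linear molecule, 3 cuts → 4 fragments:
  1–28 → 28 bp
  29–33 → 5 bp
  34–98 → 65 bp
  99–103 → 5 bp
Sorted largest to smallest: 65, 28, 5, 5 bp.

65, 28, 5, 5 bp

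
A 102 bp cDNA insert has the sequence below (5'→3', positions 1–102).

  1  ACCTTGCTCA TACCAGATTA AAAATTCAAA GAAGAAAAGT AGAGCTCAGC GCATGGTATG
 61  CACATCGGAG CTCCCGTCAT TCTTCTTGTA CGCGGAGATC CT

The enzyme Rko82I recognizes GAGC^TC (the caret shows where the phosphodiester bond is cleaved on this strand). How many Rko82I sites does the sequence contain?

2

GAGCTC occurs starting at positions 42, 68.
Rko82I cuts at 2 sites.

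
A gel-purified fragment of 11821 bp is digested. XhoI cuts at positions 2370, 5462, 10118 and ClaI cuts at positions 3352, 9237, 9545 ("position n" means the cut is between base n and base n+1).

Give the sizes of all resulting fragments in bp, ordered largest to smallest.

Combined cut positions (sorted): 2370, 3352, 5462, 9237, 9545, 10118.
Linear molecule, 6 cuts → 7 fragments:
  2370 − 0 = 2370 bp
  3352 − 2370 = 982 bp
  5462 − 3352 = 2110 bp
  9237 − 5462 = 3775 bp
  9545 − 9237 = 308 bp
  10118 − 9545 = 573 bp
  11821 − 10118 = 1703 bp
Sorted largest to smallest: 3775, 2370, 2110, 1703, 982, 573, 308 bp.

3775, 2370, 2110, 1703, 982, 573, 308 bp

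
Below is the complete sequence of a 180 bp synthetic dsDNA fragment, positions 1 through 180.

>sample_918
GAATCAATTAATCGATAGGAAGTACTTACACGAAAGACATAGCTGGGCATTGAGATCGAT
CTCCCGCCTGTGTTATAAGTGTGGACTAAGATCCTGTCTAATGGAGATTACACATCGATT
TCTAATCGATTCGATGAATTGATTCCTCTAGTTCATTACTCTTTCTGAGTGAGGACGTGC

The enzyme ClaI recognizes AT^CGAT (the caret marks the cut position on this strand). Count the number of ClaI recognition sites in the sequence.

4

ATCGAT occurs starting at positions 11, 55, 114, 125.
ClaI cuts at 4 sites.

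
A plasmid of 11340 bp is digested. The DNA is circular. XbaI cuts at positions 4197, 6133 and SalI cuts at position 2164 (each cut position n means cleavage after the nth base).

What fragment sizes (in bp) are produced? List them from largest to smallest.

7371, 2033, 1936 bp

Combined cut positions (sorted): 2164, 4197, 6133.
Circular molecule, 3 cuts → 3 fragments:
  4197 − 2164 = 2033 bp
  6133 − 4197 = 1936 bp
  wrap: 11340 − 6133 + 2164 = 7371 bp
Sorted largest to smallest: 7371, 2033, 1936 bp.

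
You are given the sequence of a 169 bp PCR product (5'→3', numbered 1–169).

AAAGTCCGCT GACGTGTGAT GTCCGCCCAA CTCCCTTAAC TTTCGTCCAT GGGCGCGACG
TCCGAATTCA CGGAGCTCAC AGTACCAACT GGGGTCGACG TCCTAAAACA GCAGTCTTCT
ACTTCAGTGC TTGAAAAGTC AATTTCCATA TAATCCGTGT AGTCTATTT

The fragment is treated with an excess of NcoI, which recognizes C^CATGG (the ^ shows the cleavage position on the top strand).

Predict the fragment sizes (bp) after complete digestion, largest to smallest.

122, 47 bp

The NcoI site (CCATGG) starts at position 47.
NcoI cuts after the first base of each site, so after position 47.
Linear molecule, 1 cut → 2 fragments:
  1–47 → 47 bp
  48–169 → 122 bp
Sorted largest to smallest: 122, 47 bp.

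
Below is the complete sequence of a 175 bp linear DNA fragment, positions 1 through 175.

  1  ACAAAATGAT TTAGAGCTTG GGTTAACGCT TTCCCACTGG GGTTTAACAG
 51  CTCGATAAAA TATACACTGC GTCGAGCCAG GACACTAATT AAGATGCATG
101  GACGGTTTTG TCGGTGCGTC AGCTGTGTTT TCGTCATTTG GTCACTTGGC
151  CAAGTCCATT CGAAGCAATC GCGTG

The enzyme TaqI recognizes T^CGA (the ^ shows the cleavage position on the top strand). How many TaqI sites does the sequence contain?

TCGA occurs starting at positions 52, 72, 160.
TaqI cuts at 3 sites.

3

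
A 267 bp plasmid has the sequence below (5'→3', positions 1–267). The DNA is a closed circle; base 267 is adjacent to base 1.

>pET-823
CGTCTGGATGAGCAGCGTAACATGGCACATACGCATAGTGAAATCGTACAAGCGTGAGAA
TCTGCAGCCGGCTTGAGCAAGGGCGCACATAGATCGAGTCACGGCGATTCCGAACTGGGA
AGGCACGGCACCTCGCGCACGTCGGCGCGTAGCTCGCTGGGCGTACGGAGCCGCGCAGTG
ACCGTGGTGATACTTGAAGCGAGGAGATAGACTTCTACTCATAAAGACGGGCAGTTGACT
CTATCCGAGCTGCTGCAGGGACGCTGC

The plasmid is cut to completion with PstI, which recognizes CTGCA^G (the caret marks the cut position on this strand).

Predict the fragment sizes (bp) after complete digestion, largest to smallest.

191, 76 bp

PstI sites (CTGCAG) start at positions 62, 253.
PstI cuts after base 5 of each site (before the last base), so after positions 66, 257.
Circular molecule, 2 cuts → 2 fragments:
  67–257 → 191 bp
  258–267 then 1–66 → 10 + 66 = 76 bp
Sorted largest to smallest: 191, 76 bp.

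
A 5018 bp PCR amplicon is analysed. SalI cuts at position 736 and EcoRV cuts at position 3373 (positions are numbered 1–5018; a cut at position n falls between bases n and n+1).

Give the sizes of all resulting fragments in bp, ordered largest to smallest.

2637, 1645, 736 bp

Combined cut positions (sorted): 736, 3373.
Linear molecule, 2 cuts → 3 fragments:
  736 − 0 = 736 bp
  3373 − 736 = 2637 bp
  5018 − 3373 = 1645 bp
Sorted largest to smallest: 2637, 1645, 736 bp.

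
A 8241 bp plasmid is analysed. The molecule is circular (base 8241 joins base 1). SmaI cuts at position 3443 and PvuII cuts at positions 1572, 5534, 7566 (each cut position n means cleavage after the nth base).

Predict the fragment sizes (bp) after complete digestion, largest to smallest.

2247, 2091, 2032, 1871 bp

Combined cut positions (sorted): 1572, 3443, 5534, 7566.
Circular molecule, 4 cuts → 4 fragments:
  3443 − 1572 = 1871 bp
  5534 − 3443 = 2091 bp
  7566 − 5534 = 2032 bp
  wrap: 8241 − 7566 + 1572 = 2247 bp
Sorted largest to smallest: 2247, 2091, 2032, 1871 bp.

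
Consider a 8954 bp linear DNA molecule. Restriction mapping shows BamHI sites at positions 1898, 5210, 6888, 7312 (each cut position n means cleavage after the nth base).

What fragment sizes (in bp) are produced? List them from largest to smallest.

3312, 1898, 1678, 1642, 424 bp

Linear molecule, 4 cuts → 5 fragments:
  1898 − 0 = 1898 bp
  5210 − 1898 = 3312 bp
  6888 − 5210 = 1678 bp
  7312 − 6888 = 424 bp
  8954 − 7312 = 1642 bp
Sorted largest to smallest: 3312, 1898, 1678, 1642, 424 bp.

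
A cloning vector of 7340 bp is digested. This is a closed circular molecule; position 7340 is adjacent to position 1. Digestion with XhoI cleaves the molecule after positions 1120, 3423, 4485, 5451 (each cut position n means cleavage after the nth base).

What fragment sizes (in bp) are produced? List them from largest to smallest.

Circular molecule, 4 cuts → 4 fragments:
  3423 − 1120 = 2303 bp
  4485 − 3423 = 1062 bp
  5451 − 4485 = 966 bp
  wrap: 7340 − 5451 + 1120 = 3009 bp
Sorted largest to smallest: 3009, 2303, 1062, 966 bp.

3009, 2303, 1062, 966 bp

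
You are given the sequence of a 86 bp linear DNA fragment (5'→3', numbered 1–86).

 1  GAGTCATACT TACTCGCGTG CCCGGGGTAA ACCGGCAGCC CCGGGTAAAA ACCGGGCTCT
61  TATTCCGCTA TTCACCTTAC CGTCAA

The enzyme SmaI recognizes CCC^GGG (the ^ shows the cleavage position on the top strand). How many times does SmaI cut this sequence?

2

CCCGGG occurs starting at positions 21, 40.
SmaI cuts at 2 sites.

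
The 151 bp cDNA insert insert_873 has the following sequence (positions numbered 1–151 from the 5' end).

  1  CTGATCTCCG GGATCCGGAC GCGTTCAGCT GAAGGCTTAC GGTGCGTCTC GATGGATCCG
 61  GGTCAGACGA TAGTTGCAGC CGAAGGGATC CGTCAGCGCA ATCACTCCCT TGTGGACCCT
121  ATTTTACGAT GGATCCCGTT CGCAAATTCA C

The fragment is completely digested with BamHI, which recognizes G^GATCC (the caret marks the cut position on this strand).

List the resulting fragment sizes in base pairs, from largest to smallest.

45, 43, 32, 20, 11 bp

BamHI sites (GGATCC) start at positions 11, 54, 86, 131.
BamHI cuts after the first base of each site, so after positions 11, 54, 86, 131.
Linear molecule, 4 cuts → 5 fragments:
  1–11 → 11 bp
  12–54 → 43 bp
  55–86 → 32 bp
  87–131 → 45 bp
  132–151 → 20 bp
Sorted largest to smallest: 45, 43, 32, 20, 11 bp.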